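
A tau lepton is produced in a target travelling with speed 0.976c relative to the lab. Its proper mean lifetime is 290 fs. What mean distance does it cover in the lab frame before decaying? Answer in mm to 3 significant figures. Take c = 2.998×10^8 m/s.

d ≈ 0.390 mm

γ = 1/√(1 − 0.976²) = 4.5920
Dilated lifetime: Δt = γτ₀ = 4.5920 × 290 fs = 1331.7 fs
d = vΔt = 0.976c × 1331.7 fs = 2.9260×10^8 m/s × 1.3317×10^-12 s = 0.390 mm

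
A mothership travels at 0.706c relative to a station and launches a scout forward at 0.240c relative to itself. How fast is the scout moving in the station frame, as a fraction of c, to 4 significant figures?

u ≈ 0.8089c

Compose boost 2: (0.240 + 0.706)/(1 + 0.240×0.706) = 0.9460/1.16944 = 0.8089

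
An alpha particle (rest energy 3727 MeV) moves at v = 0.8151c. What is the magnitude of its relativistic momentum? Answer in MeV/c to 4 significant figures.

γ = 1/√(1 − 0.8151²) = 1.72616
p = γβm₀c = 1.72616 × 0.8151 × 3727 MeV/c = 5244 MeV/c

p ≈ 5244 MeV/c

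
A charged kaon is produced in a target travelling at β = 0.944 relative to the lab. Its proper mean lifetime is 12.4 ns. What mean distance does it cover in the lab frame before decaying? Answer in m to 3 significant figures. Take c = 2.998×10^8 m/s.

d ≈ 10.6 m

γ = 1/√(1 − 0.944²) = 3.0308
Dilated lifetime: Δt = γτ₀ = 3.0308 × 12.4 ns = 37.582 ns
d = vΔt = 0.944c × 37.582 ns = 2.8301×10^8 m/s × 3.7582×10^-8 s = 10.6 m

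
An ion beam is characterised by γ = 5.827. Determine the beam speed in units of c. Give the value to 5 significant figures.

β ≈ 0.98516

β = √(1 − 1/γ²) = √(1 − 1/5.827²) = √(0.9705483) = 0.98516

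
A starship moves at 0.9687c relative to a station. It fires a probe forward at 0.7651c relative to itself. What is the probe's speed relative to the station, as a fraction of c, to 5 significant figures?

Relativistic velocity addition: u = (u' + v)/(1 + u'v/c²)
= (0.7651 + 0.9687)/(1 + 0.7651×0.9687) = 1.7338/1.741152 = 0.99578

u ≈ 0.99578c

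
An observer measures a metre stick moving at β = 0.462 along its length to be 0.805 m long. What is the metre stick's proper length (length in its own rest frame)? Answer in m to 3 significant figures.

L₀ ≈ 0.908 m

γ = 1/√(1 − 0.462²) = 1.1275
L₀ = γL = 1.1275 × 0.805 = 0.908 m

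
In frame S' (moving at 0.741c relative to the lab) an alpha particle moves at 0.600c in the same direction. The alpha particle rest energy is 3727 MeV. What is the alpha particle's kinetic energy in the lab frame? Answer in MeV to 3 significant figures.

K ≈ 6300 MeV

u_lab = (0.600 + 0.741)/(1 + 0.600×0.741) = 0.928285
γ = 1/√(1 − 0.928285²) = 2.6891
K = (γ − 1)m₀c² = (2.6891 − 1) × 3727 = 1.6891 × 3727 = 6300 MeV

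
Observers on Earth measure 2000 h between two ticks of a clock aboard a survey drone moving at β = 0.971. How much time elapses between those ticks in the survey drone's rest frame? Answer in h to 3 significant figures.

τ₀ ≈ 478 h

γ = 1/√(1 − 0.971²) = 4.1827
Proper time: τ₀ = Δt/γ = 2000/4.1827 = 478 h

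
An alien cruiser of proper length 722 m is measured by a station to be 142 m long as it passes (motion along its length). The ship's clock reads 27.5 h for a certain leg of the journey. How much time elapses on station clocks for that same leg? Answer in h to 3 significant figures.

Length contraction ⇒ γ = L₀/L = 722/142 = 5.0845
Time dilation: Δt = γτ₀ = 5.0845 × 27.5 h = 140 h

Δt ≈ 140 h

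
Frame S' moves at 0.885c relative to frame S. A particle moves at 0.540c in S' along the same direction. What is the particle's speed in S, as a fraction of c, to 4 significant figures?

u ≈ 0.9642c

Relativistic velocity addition: u = (u' + v)/(1 + u'v/c²)
= (0.540 + 0.885)/(1 + 0.540×0.885) = 1.425/1.47790 = 0.9642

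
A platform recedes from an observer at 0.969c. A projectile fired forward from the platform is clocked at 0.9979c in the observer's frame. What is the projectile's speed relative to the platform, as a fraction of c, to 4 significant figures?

Inverse velocity addition: u' = (u − v)/(1 − uv/c²)
= (0.9979 − 0.969)/(1 − 0.9979×0.969) = 0.02890/0.0330349 = 0.8748

u' ≈ 0.8748c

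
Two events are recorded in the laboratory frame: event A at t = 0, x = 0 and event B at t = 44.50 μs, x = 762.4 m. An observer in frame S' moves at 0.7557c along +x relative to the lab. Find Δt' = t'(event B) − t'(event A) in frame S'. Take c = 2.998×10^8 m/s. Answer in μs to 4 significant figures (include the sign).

Δt' ≈ 65.01 μs

γ = 1/√(1 − 0.7557²) = 1.52691
Δt' = γ(Δt − vΔx/c²) = 1.52691 × (44.50 μs − 0.7557×762.4 m / (2.998×10^8 m/s))
= 1.52691 × (42.5782 μs) = 65.01 μs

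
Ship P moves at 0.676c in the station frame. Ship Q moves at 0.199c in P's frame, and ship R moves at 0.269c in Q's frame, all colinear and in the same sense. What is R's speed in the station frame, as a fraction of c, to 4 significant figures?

Compose boost 2: (0.199 + 0.676)/(1 + 0.199×0.676) = 0.8750/1.13452 = 0.771249
Compose boost 3: (0.269 + 0.771249)/(1 + 0.269×0.771249) = 1.04025/1.20747 = 0.8615

u ≈ 0.8615c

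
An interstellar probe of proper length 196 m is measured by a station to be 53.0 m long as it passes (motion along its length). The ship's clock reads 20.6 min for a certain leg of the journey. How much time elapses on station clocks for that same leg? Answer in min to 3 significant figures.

Length contraction ⇒ γ = L₀/L = 196/53.0 = 3.6981
Time dilation: Δt = γτ₀ = 3.6981 × 20.6 min = 76.2 min

Δt ≈ 76.2 min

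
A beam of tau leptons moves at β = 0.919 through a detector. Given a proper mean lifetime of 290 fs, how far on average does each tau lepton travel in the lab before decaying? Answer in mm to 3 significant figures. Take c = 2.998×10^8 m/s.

γ = 1/√(1 − 0.919²) = 2.5364
Dilated lifetime: Δt = γτ₀ = 2.5364 × 290 fs = 735.56 fs
d = vΔt = 0.919c × 735.56 fs = 2.7552×10^8 m/s × 7.3556×10^-13 s = 0.203 mm

d ≈ 0.203 mm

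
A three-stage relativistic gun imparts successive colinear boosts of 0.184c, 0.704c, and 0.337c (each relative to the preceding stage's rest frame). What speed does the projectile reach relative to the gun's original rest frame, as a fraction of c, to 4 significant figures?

Compose boost 2: (0.704 + 0.184)/(1 + 0.704×0.184) = 0.8880/1.12954 = 0.786164
Compose boost 3: (0.337 + 0.786164)/(1 + 0.337×0.786164) = 1.12316/1.26494 = 0.8879

u ≈ 0.8879c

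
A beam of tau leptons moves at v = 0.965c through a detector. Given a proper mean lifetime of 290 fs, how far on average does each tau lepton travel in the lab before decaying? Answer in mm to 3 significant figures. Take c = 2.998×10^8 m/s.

d ≈ 0.320 mm

γ = 1/√(1 − 0.965²) = 3.8132
Dilated lifetime: Δt = γτ₀ = 3.8132 × 290 fs = 1105.8 fs
d = vΔt = 0.965c × 1105.8 fs = 2.8931×10^8 m/s × 1.1058×10^-12 s = 0.320 mm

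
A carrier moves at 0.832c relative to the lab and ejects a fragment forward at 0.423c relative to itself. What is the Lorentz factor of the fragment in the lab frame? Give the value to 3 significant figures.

γ ≈ 2.69

u_lab = (0.423 + 0.832)/(1 + 0.423×0.832) = 1.255/1.35194 = 0.928298
γ = 1/√(1 − 0.928298²) = 2.69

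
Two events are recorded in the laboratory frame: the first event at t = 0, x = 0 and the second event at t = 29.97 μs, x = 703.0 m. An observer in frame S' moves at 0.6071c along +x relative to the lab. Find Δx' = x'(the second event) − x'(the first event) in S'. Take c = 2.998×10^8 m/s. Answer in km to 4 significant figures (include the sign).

Δx' ≈ -5.980 km

γ = 1/√(1 − 0.6071²) = 1.25845
Δx' = γ(Δx − vΔt) = 1.25845 × (703.0 m − 0.6071×(2.998×10^8 m/s)×29.97×10^-6 s)
= 1.25845 × (-4751.80 m) = -5.980 km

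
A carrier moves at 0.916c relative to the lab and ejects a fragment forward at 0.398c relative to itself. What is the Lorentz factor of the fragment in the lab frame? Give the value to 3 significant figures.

u_lab = (0.398 + 0.916)/(1 + 0.398×0.916) = 1.314/1.36457 = 0.962942
γ = 1/√(1 − 0.962942²) = 3.71

γ ≈ 3.71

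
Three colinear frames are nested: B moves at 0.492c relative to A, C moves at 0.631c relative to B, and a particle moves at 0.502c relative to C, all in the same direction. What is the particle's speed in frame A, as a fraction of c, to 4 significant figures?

Compose boost 2: (0.631 + 0.492)/(1 + 0.631×0.492) = 1.123/1.31045 = 0.856956
Compose boost 3: (0.502 + 0.856956)/(1 + 0.502×0.856956) = 1.35896/1.43019 = 0.9502

u ≈ 0.9502c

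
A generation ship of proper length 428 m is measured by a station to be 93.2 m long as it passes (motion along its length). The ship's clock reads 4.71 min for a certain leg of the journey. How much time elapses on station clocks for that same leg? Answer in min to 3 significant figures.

Δt ≈ 21.6 min

Length contraction ⇒ γ = L₀/L = 428/93.2 = 4.5923
Time dilation: Δt = γτ₀ = 4.5923 × 4.71 min = 21.6 min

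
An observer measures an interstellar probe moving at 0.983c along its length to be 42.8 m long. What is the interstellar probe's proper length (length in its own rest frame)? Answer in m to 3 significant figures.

γ = 1/√(1 − 0.983²) = 5.4465
L₀ = γL = 5.4465 × 42.8 = 233 m

L₀ ≈ 233 m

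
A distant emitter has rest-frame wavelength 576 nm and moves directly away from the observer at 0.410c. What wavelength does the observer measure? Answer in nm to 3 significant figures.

λ_obs ≈ 890 nm

Relativistic Doppler: λ_obs = λ_src √((1+β)/(1−β))
= 576 × √(1.4100/0.59000) = 576 × 1.5459 = 890 nm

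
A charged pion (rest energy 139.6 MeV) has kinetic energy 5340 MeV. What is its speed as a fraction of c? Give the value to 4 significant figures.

γ = 1 + K/(m₀c²) = 1 + 5340/139.6 = 39.2521
β = √(1 − 1/γ²) = 0.9997

β ≈ 0.9997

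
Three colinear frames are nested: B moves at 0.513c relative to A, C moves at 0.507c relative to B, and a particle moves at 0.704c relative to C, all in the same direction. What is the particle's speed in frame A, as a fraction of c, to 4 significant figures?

u ≈ 0.9641c

Compose boost 2: (0.507 + 0.513)/(1 + 0.507×0.513) = 1.020/1.26009 = 0.809465
Compose boost 3: (0.704 + 0.809465)/(1 + 0.704×0.809465) = 1.51347/1.56986 = 0.9641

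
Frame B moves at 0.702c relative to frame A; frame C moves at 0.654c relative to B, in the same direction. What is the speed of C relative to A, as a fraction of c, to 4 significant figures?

u ≈ 0.9293c

Compose boost 2: (0.654 + 0.702)/(1 + 0.654×0.702) = 1.356/1.45911 = 0.9293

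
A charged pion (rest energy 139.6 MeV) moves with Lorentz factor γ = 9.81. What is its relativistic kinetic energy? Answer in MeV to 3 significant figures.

K ≈ 1230 MeV

γ = 9.81 (given)
K = (γ − 1)m₀c² = (9.81 − 1) × 139.6 MeV = 8.8100 × 139.6 MeV = 1230 MeV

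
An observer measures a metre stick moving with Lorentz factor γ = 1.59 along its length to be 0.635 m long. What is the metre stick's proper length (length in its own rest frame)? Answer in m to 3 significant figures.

γ = 1.59 (given)
L₀ = γL = 1.59 × 0.635 = 1.01 m

L₀ ≈ 1.01 m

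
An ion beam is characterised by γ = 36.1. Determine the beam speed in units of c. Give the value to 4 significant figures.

β ≈ 0.9996

β = √(1 − 1/γ²) = √(1 − 1/36.1²) = √(0.999233) = 0.9996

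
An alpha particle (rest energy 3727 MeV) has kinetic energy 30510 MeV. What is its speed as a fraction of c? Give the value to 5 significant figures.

γ = 1 + K/(m₀c²) = 1 + 30510/3727 = 9.186209
β = √(1 − 1/γ²) = 0.99406

β ≈ 0.99406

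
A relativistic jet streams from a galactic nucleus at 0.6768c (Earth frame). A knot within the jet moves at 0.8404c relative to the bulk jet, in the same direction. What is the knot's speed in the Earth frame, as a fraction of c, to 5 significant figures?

u ≈ 0.96712c

Relativistic velocity addition: u = (u' + v)/(1 + u'v/c²)
= (0.8404 + 0.6768)/(1 + 0.8404×0.6768) = 1.5172/1.568783 = 0.96712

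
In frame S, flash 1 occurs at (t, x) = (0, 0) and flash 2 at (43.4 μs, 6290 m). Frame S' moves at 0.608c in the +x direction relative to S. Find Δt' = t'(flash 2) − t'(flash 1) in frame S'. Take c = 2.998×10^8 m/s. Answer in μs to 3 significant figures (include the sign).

Δt' ≈ 38.6 μs

γ = 1/√(1 − 0.608²) = 1.2595
Δt' = γ(Δt − vΔx/c²) = 1.2595 × (43.4 μs − 0.608×6290 m / (2.998×10^8 m/s))
= 1.2595 × (30.644 μs) = 38.6 μs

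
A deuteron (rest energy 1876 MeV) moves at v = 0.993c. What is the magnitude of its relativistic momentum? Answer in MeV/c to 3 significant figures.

γ = 1/√(1 − 0.993²) = 8.4664
p = γβm₀c = 8.4664 × 0.993 × 1876 MeV/c = 15800 MeV/c

p ≈ 15800 MeV/c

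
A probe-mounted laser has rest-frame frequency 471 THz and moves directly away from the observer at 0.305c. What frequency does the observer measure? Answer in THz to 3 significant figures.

f_obs ≈ 344 THz

Relativistic Doppler: f_obs = f_src √((1−β)/(1+β))
= 471 × √(0.69500/1.3050) = 471 × 0.72977 = 344 THz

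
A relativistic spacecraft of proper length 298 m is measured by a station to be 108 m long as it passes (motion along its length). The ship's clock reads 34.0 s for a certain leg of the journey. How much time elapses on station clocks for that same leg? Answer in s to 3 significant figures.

Length contraction ⇒ γ = L₀/L = 298/108 = 2.7593
Time dilation: Δt = γτ₀ = 2.7593 × 34.0 s = 93.8 s

Δt ≈ 93.8 s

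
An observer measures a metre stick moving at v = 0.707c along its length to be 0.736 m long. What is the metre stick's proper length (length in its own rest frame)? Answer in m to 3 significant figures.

L₀ ≈ 1.04 m

γ = 1/√(1 − 0.707²) = 1.4140
L₀ = γL = 1.4140 × 0.736 = 1.04 m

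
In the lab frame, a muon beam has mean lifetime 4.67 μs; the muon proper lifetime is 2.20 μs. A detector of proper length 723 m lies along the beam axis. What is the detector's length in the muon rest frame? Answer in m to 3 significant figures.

Time dilation ⇒ γ = Δt/τ₀ = 4.67/2.20 = 2.1227
Length contraction: L = L₀/γ = 723/2.1227 = 341 m

L ≈ 341 m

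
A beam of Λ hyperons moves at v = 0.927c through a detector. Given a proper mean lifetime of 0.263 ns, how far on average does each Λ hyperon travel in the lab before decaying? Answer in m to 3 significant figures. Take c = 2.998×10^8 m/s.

d ≈ 0.195 m

γ = 1/√(1 − 0.927²) = 2.6662
Dilated lifetime: Δt = γτ₀ = 2.6662 × 0.263 ns = 0.70122 ns
d = vΔt = 0.927c × 0.70122 ns = 2.7791×10^8 m/s × 7.0122×10^-10 s = 0.195 m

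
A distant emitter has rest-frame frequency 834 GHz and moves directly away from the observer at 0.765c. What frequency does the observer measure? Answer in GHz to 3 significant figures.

f_obs ≈ 304 GHz

Relativistic Doppler: f_obs = f_src √((1−β)/(1+β))
= 834 × √(0.23500/1.7650) = 834 × 0.36489 = 304 GHz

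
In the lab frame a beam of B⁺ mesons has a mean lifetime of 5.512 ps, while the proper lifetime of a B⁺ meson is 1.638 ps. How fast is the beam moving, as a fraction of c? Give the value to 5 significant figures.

β ≈ 0.95482

γ = Δt/τ₀ = 5.512/1.638 = 3.365079
β = √(1 − 1/γ²) = √(1 − 1/3.365079²) = 0.95482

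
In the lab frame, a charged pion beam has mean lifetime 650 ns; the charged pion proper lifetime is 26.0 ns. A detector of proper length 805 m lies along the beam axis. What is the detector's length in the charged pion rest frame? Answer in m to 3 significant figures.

L ≈ 32.2 m

Time dilation ⇒ γ = Δt/τ₀ = 650/26.0 = 25.000
Length contraction: L = L₀/γ = 805/25.000 = 32.2 m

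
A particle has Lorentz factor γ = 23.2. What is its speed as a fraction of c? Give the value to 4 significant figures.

β ≈ 0.9991

β = √(1 − 1/γ²) = √(1 − 1/23.2²) = √(0.998142) = 0.9991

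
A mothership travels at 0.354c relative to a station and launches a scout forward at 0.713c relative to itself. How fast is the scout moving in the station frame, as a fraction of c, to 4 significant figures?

u ≈ 0.8520c

Compose boost 2: (0.713 + 0.354)/(1 + 0.713×0.354) = 1.067/1.25240 = 0.8520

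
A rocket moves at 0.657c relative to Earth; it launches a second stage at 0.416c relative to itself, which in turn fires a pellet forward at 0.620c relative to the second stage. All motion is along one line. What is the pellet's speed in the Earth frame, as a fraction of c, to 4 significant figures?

Compose boost 2: (0.416 + 0.657)/(1 + 0.416×0.657) = 1.073/1.27331 = 0.842684
Compose boost 3: (0.620 + 0.842684)/(1 + 0.620×0.842684) = 1.46268/1.52246 = 0.9607

u ≈ 0.9607c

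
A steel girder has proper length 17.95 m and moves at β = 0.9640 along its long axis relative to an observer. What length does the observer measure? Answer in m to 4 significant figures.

L ≈ 4.773 m

γ = 1/√(1 − 0.9640²) = 3.76078
Length contraction: L = L₀/γ = 17.95/3.76078 = 4.773 m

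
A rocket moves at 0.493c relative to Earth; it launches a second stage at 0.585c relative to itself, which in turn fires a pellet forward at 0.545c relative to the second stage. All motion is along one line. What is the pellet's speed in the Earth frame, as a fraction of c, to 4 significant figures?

Compose boost 2: (0.585 + 0.493)/(1 + 0.585×0.493) = 1.078/1.28841 = 0.836693
Compose boost 3: (0.545 + 0.836693)/(1 + 0.545×0.836693) = 1.38169/1.45600 = 0.9490

u ≈ 0.9490c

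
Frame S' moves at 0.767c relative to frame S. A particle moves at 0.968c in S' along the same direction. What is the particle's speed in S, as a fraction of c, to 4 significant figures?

Relativistic velocity addition: u = (u' + v)/(1 + u'v/c²)
= (0.968 + 0.767)/(1 + 0.968×0.767) = 1.735/1.74246 = 0.9957

u ≈ 0.9957c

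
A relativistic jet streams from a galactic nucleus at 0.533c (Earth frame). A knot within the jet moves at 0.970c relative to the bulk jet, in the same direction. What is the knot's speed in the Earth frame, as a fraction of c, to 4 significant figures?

u ≈ 0.9908c

Relativistic velocity addition: u = (u' + v)/(1 + u'v/c²)
= (0.970 + 0.533)/(1 + 0.970×0.533) = 1.503/1.51701 = 0.9908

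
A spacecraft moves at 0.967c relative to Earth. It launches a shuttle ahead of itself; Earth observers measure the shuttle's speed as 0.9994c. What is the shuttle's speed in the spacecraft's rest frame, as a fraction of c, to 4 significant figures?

u' ≈ 0.9649c

Inverse velocity addition: u' = (u − v)/(1 − uv/c²)
= (0.9994 − 0.967)/(1 − 0.9994×0.967) = 0.03240/0.0335802 = 0.9649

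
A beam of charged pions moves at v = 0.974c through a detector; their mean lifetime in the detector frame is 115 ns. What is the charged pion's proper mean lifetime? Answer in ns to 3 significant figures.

τ₀ ≈ 26.1 ns

γ = 1/√(1 − 0.974²) = 4.4141
Proper time: τ₀ = Δt/γ = 115/4.4141 = 26.1 ns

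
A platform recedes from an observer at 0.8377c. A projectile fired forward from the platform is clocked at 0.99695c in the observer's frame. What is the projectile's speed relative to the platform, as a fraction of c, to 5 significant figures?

Inverse velocity addition: u' = (u − v)/(1 − uv/c²)
= (0.99695 − 0.8377)/(1 − 0.99695×0.8377) = 0.15925/0.1648550 = 0.96600

u' ≈ 0.96600c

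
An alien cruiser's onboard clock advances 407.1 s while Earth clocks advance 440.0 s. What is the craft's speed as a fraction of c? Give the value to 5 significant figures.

β ≈ 0.37941

γ = Δt/τ₀ = 440.0/407.1 = 1.080816
β = √(1 − 1/γ²) = √(1 − 1/1.080816²) = 0.37941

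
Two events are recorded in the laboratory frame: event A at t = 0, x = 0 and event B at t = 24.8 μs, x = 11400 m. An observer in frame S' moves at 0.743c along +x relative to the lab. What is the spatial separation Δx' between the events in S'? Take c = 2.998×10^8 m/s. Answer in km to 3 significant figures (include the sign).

Δx' ≈ 8.78 km

γ = 1/√(1 − 0.743²) = 1.4941
Δx' = γ(Δx − vΔt) = 1.4941 × (11400 m − 0.743×(2.998×10^8 m/s)×24.8×10^-6 s)
= 1.4941 × (5875.8 m) = 8.78 km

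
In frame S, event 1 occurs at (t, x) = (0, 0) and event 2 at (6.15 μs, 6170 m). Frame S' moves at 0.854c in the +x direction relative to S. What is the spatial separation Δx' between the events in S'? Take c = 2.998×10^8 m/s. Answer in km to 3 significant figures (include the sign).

γ = 1/√(1 − 0.854²) = 1.9221
Δx' = γ(Δx − vΔt) = 1.9221 × (6170 m − 0.854×(2.998×10^8 m/s)×6.15×10^-6 s)
= 1.9221 × (4595.4 m) = 8.83 km

Δx' ≈ 8.83 km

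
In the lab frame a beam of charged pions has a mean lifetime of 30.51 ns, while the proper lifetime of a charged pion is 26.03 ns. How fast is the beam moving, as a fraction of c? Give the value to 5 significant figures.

β ≈ 0.52164

γ = Δt/τ₀ = 30.51/26.03 = 1.172109
β = √(1 − 1/γ²) = √(1 − 1/1.172109²) = 0.52164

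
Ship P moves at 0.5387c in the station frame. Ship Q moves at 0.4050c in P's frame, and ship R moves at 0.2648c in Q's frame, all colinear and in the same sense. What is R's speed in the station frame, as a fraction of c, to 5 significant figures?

u ≈ 0.86254c

Compose boost 2: (0.4050 + 0.5387)/(1 + 0.4050×0.5387) = 0.94370/1.218174 = 0.7746844
Compose boost 3: (0.2648 + 0.7746844)/(1 + 0.2648×0.7746844) = 1.039484/1.205136 = 0.86254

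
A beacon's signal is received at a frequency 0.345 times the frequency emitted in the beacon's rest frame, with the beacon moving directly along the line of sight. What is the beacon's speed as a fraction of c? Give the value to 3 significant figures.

β ≈ 0.787

f_obs/f_src = √((1−β)/(1+β)) = 0.345  ⇒  (1−β)/(1+β) = 0.11902
β = |1 − D²|/(1 + D²) = |1 − 0.11902|/(1 + 0.11902) = 0.787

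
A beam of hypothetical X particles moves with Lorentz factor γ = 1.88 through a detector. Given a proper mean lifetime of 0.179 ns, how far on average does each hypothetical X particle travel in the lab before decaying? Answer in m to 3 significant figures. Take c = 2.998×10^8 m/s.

β = √(1 − 1/γ²) = √(1 − 1/1.88²) = 0.84680
Dilated lifetime: Δt = γτ₀ = 1.88 × 0.179 ns = 0.33652 ns
d = vΔt = 0.84680c × 0.33652 ns = 2.5387×10^8 m/s × 3.3652×10^-10 s = 0.0854 m

d ≈ 0.0854 m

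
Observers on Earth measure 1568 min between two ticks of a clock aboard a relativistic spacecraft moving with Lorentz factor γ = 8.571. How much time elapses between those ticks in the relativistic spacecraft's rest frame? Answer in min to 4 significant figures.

γ = 8.571 (given)
Proper time: τ₀ = Δt/γ = 1568/8.571 = 182.9 min

τ₀ ≈ 182.9 min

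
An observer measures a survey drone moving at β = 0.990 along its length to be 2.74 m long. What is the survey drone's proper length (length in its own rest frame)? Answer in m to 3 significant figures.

L₀ ≈ 19.4 m

γ = 1/√(1 − 0.990²) = 7.0888
L₀ = γL = 7.0888 × 2.74 = 19.4 m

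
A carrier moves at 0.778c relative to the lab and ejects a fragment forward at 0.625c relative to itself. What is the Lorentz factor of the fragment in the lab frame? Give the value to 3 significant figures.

u_lab = (0.625 + 0.778)/(1 + 0.625×0.778) = 1.403/1.48625 = 0.943987
γ = 1/√(1 − 0.943987²) = 3.03

γ ≈ 3.03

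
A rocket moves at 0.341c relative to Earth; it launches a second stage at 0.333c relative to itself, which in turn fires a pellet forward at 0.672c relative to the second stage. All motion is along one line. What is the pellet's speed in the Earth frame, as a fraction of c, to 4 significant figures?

u ≈ 0.9080c

Compose boost 2: (0.333 + 0.341)/(1 + 0.333×0.341) = 0.6740/1.11355 = 0.605270
Compose boost 3: (0.672 + 0.605270)/(1 + 0.672×0.605270) = 1.27727/1.40674 = 0.9080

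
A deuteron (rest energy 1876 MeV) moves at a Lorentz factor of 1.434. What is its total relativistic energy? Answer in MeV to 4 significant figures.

γ = 1.434 (given)
E = γm₀c² = 1.434 × 1876 MeV = 2690 MeV

E ≈ 2690 MeV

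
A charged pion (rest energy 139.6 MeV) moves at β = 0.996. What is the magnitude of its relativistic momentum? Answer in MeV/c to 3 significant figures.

p ≈ 1560 MeV/c

γ = 1/√(1 − 0.996²) = 11.192
p = γβm₀c = 11.192 × 0.996 × 139.6 MeV/c = 1560 MeV/c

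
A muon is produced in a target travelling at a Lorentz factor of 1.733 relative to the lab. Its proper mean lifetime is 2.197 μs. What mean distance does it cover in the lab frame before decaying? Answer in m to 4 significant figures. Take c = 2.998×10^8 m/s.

d ≈ 932.3 m

β = √(1 − 1/γ²) = √(1 − 1/1.733²) = 0.816720
Dilated lifetime: Δt = γτ₀ = 1.733 × 2.197 μs = 3.80740 μs
d = vΔt = 0.816720c × 3.80740 μs = 2.44853×10^8 m/s × 3.80740×10^-6 s = 932.3 m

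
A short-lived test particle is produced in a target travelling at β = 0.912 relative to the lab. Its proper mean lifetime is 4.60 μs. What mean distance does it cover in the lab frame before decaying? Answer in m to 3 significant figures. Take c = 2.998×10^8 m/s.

γ = 1/√(1 − 0.912²) = 2.4379
Dilated lifetime: Δt = γτ₀ = 2.4379 × 4.60 μs = 11.214 μs
d = vΔt = 0.912c × 11.214 μs = 2.7342×10^8 m/s × 1.1214×10^-5 s = 3070 m

d ≈ 3070 m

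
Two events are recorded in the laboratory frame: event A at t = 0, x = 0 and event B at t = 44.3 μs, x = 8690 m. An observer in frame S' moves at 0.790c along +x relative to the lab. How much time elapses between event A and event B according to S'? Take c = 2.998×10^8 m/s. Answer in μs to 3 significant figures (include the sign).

γ = 1/√(1 − 0.790²) = 1.6310
Δt' = γ(Δt − vΔx/c²) = 1.6310 × (44.3 μs − 0.790×8690 m / (2.998×10^8 m/s))
= 1.6310 × (21.401 μs) = 34.9 μs

Δt' ≈ 34.9 μs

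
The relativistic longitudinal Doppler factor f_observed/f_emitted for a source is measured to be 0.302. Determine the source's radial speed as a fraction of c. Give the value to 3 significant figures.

f_obs/f_src = √((1−β)/(1+β)) = 0.302  ⇒  (1−β)/(1+β) = 0.091204
β = |1 − D²|/(1 + D²) = |1 − 0.091204|/(1 + 0.091204) = 0.833

β ≈ 0.833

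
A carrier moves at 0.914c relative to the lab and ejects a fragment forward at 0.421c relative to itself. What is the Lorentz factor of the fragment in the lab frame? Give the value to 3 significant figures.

γ ≈ 3.76

u_lab = (0.421 + 0.914)/(1 + 0.421×0.914) = 1.335/1.38479 = 0.964042
γ = 1/√(1 − 0.964042²) = 3.76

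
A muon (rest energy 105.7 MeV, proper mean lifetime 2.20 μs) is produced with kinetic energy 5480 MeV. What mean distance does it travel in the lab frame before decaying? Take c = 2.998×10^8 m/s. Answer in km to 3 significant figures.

d ≈ 34.8 km

γ = 1 + K/(m₀c²) = 1 + 5480/105.7 = 52.845
β = √(1 − 1/γ²) = 0.99982
Dilated lifetime: γτ₀ = 52.845 × 2.20 μs = 116.26 μs
d = βc·γτ₀ = 0.99982 × (2.998×10^8 m/s) × 0.00011626 s = 34.8 km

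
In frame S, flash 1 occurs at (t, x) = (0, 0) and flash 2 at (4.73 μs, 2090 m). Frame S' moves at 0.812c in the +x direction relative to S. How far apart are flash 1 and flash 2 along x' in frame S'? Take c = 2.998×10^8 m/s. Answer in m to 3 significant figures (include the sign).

Δx' ≈ 1610 m

γ = 1/√(1 − 0.812²) = 1.7133
Δx' = γ(Δx − vΔt) = 1.7133 × (2090 m − 0.812×(2.998×10^8 m/s)×4.73×10^-6 s)
= 1.7133 × (938.54 m) = 1610 m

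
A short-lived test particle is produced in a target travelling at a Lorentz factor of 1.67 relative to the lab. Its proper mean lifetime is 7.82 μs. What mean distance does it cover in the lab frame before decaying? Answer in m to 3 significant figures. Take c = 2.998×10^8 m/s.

β = √(1 − 1/γ²) = √(1 − 1/1.67²) = 0.80090
Dilated lifetime: Δt = γτ₀ = 1.67 × 7.82 μs = 13.059 μs
d = vΔt = 0.80090c × 13.059 μs = 2.4011×10^8 m/s × 1.3059×10^-5 s = 3140 m

d ≈ 3140 m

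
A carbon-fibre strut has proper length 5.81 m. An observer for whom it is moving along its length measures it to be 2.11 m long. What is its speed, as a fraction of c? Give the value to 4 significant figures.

β ≈ 0.9317

γ = L₀/L = 5.81/2.11 = 2.75355
β = √(1 − 1/γ²) = 0.9317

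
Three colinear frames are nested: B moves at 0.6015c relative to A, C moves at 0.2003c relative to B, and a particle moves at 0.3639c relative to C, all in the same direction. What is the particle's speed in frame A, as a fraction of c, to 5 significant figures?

Compose boost 2: (0.2003 + 0.6015)/(1 + 0.2003×0.6015) = 0.80180/1.120480 = 0.7155859
Compose boost 3: (0.3639 + 0.7155859)/(1 + 0.3639×0.7155859) = 1.079486/1.260402 = 0.85646

u ≈ 0.85646c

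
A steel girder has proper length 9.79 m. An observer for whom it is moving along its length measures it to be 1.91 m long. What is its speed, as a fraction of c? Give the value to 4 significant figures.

β ≈ 0.9808

γ = L₀/L = 9.79/1.91 = 5.12565
β = √(1 − 1/γ²) = 0.9808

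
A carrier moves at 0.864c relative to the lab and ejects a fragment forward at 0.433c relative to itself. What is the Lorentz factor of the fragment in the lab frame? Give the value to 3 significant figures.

γ ≈ 3.03

u_lab = (0.433 + 0.864)/(1 + 0.433×0.864) = 1.297/1.37411 = 0.943882
γ = 1/√(1 − 0.943882²) = 3.03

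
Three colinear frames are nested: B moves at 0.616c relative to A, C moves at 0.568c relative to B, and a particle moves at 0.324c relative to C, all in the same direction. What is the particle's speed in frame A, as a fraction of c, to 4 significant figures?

u ≈ 0.9353c

Compose boost 2: (0.568 + 0.616)/(1 + 0.568×0.616) = 1.184/1.34989 = 0.877110
Compose boost 3: (0.324 + 0.877110)/(1 + 0.324×0.877110) = 1.20111/1.28418 = 0.9353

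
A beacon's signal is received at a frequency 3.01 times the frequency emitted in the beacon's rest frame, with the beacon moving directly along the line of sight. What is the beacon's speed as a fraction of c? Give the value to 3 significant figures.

β ≈ 0.801

f_obs/f_src = √((1+β)/(1−β)) = 3.01  ⇒  (1+β)/(1−β) = 9.0601
β = |1 − D²|/(1 + D²) = |1 − 9.0601|/(1 + 9.0601) = 0.801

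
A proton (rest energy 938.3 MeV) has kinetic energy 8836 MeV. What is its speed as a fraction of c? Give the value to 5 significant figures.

β ≈ 0.99538

γ = 1 + K/(m₀c²) = 1 + 8836/938.3 = 10.41703
β = √(1 − 1/γ²) = 0.99538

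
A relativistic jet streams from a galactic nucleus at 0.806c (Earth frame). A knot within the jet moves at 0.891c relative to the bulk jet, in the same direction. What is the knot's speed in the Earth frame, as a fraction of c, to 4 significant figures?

u ≈ 0.9877c

Relativistic velocity addition: u = (u' + v)/(1 + u'v/c²)
= (0.891 + 0.806)/(1 + 0.891×0.806) = 1.697/1.71815 = 0.9877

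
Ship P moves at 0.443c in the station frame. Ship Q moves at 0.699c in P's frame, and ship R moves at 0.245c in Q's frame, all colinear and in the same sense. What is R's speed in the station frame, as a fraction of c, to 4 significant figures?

Compose boost 2: (0.699 + 0.443)/(1 + 0.699×0.443) = 1.142/1.30966 = 0.871984
Compose boost 3: (0.245 + 0.871984)/(1 + 0.245×0.871984) = 1.11698/1.21364 = 0.9204

u ≈ 0.9204c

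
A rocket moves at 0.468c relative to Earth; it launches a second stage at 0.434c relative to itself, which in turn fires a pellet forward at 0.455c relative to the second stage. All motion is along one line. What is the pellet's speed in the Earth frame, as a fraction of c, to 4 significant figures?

u ≈ 0.8983c

Compose boost 2: (0.434 + 0.468)/(1 + 0.434×0.468) = 0.9020/1.20311 = 0.749722
Compose boost 3: (0.455 + 0.749722)/(1 + 0.455×0.749722) = 1.20472/1.34112 = 0.8983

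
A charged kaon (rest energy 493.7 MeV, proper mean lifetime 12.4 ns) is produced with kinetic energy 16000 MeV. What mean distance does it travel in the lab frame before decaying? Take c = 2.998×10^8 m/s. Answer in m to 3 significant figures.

d ≈ 124 m

γ = 1 + K/(m₀c²) = 1 + 16000/493.7 = 33.408
β = √(1 − 1/γ²) = 0.99955
Dilated lifetime: γτ₀ = 33.408 × 12.4 ns = 414.26 ns
d = βc·γτ₀ = 0.99955 × (2.998×10^8 m/s) × 4.1426×10^-7 s = 124 m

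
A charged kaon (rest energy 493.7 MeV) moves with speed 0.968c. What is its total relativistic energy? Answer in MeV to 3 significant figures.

γ = 1/√(1 − 0.968²) = 3.9849
E = γm₀c² = 3.9849 × 493.7 MeV = 1970 MeV

E ≈ 1970 MeV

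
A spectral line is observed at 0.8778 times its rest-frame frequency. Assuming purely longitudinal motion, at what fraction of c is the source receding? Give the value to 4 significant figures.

β ≈ 0.1296

f_obs/f_src = √((1−β)/(1+β)) = 0.8778  ⇒  (1−β)/(1+β) = 0.770533
β = |1 − D²|/(1 + D²) = |1 − 0.770533|/(1 + 0.770533) = 0.1296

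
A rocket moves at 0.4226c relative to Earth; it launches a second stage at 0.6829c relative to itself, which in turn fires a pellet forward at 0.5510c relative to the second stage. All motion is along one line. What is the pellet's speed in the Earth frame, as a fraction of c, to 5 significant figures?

u ≈ 0.95668c

Compose boost 2: (0.6829 + 0.4226)/(1 + 0.6829×0.4226) = 1.1055/1.288594 = 0.8579121
Compose boost 3: (0.5510 + 0.8579121)/(1 + 0.5510×0.8579121) = 1.408912/1.472710 = 0.95668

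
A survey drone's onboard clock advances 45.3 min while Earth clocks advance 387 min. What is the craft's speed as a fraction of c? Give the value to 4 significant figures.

γ = Δt/τ₀ = 387/45.3 = 8.54305
β = √(1 − 1/γ²) = √(1 − 1/8.54305²) = 0.9931

β ≈ 0.9931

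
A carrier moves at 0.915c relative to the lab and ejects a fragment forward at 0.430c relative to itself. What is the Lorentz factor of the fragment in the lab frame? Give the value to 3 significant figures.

γ ≈ 3.83

u_lab = (0.430 + 0.915)/(1 + 0.430×0.915) = 1.345/1.39345 = 0.965230
γ = 1/√(1 − 0.965230²) = 3.83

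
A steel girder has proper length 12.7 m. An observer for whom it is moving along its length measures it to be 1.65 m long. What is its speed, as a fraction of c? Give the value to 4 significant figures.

β ≈ 0.9915

γ = L₀/L = 12.7/1.65 = 7.69697
β = √(1 − 1/γ²) = 0.9915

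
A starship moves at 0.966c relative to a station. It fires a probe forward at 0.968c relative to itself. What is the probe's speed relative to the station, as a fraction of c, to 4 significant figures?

u ≈ 0.9994c

Relativistic velocity addition: u = (u' + v)/(1 + u'v/c²)
= (0.968 + 0.966)/(1 + 0.968×0.966) = 1.934/1.93509 = 0.9994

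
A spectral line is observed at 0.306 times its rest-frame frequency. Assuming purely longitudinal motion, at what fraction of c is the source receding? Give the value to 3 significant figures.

f_obs/f_src = √((1−β)/(1+β)) = 0.306  ⇒  (1−β)/(1+β) = 0.093636
β = |1 − D²|/(1 + D²) = |1 − 0.093636|/(1 + 0.093636) = 0.829

β ≈ 0.829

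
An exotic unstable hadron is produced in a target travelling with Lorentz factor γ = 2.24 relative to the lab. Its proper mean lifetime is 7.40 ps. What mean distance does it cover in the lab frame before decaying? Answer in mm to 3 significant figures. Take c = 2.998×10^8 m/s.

β = √(1 − 1/γ²) = √(1 − 1/2.24²) = 0.89482
Dilated lifetime: Δt = γτ₀ = 2.24 × 7.40 ps = 16.576 ps
d = vΔt = 0.89482c × 16.576 ps = 2.6827×10^8 m/s × 1.6576×10^-11 s = 4.45 mm

d ≈ 4.45 mm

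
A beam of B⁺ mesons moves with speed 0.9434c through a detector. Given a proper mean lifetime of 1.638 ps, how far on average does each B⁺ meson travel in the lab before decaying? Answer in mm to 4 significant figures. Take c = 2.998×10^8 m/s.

d ≈ 1.397 mm

γ = 1/√(1 − 0.9434²) = 3.01516
Dilated lifetime: Δt = γτ₀ = 3.01516 × 1.638 ps = 4.93884 ps
d = vΔt = 0.9434c × 4.93884 ps = 2.82831×10^8 m/s × 4.93884×10^-12 s = 1.397 mm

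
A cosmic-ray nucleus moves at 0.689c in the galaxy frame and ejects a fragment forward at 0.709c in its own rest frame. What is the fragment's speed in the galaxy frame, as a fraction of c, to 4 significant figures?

u ≈ 0.9392c

Compose boost 2: (0.709 + 0.689)/(1 + 0.709×0.689) = 1.398/1.48850 = 0.9392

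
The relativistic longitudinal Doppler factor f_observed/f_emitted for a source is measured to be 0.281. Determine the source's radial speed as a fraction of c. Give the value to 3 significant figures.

β ≈ 0.854

f_obs/f_src = √((1−β)/(1+β)) = 0.281  ⇒  (1−β)/(1+β) = 0.078961
β = |1 − D²|/(1 + D²) = |1 − 0.078961|/(1 + 0.078961) = 0.854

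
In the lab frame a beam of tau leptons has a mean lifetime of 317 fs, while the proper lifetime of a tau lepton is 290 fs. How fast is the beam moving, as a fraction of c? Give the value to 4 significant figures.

γ = Δt/τ₀ = 317/290 = 1.09310
β = √(1 − 1/γ²) = √(1 − 1/1.09310²) = 0.4038

β ≈ 0.4038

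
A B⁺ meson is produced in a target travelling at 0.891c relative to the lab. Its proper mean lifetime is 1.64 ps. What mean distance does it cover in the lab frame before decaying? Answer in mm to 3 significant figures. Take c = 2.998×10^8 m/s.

γ = 1/√(1 − 0.891²) = 2.2026
Dilated lifetime: Δt = γτ₀ = 2.2026 × 1.64 ps = 3.6123 ps
d = vΔt = 0.891c × 3.6123 ps = 2.6712×10^8 m/s × 3.6123×10^-12 s = 0.965 mm

d ≈ 0.965 mm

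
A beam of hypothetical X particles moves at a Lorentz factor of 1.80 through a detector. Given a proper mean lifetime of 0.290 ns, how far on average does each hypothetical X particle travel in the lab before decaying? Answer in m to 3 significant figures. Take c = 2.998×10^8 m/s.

d ≈ 0.130 m

β = √(1 − 1/γ²) = √(1 − 1/1.80²) = 0.83148
Dilated lifetime: Δt = γτ₀ = 1.80 × 0.290 ns = 0.52200 ns
d = vΔt = 0.83148c × 0.52200 ns = 2.4928×10^8 m/s × 5.2200×10^-10 s = 0.130 m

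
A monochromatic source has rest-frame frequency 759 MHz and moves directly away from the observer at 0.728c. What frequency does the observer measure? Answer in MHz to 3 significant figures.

f_obs ≈ 301 MHz

Relativistic Doppler: f_obs = f_src √((1−β)/(1+β))
= 759 × √(0.27200/1.7280) = 759 × 0.39675 = 301 MHz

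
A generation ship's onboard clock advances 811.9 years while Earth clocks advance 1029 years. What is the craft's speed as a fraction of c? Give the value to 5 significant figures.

γ = Δt/τ₀ = 1029/811.9 = 1.267397
β = √(1 − 1/γ²) = √(1 − 1/1.267397²) = 0.61437

β ≈ 0.61437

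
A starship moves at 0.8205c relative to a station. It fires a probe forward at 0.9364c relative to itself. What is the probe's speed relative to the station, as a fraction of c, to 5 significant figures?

u ≈ 0.99354c

Relativistic velocity addition: u = (u' + v)/(1 + u'v/c²)
= (0.9364 + 0.8205)/(1 + 0.9364×0.8205) = 1.7569/1.768316 = 0.99354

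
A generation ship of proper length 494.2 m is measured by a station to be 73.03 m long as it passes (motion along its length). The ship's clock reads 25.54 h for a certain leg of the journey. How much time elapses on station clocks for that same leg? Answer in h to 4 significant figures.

Δt ≈ 172.8 h

Length contraction ⇒ γ = L₀/L = 494.2/73.03 = 6.76708
Time dilation: Δt = γτ₀ = 6.76708 × 25.54 h = 172.8 h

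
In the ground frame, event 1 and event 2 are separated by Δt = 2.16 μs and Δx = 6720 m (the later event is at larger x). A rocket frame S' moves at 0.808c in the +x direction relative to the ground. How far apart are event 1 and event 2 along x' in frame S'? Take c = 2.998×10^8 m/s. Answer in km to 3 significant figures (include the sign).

Δx' ≈ 10.5 km

γ = 1/√(1 − 0.808²) = 1.6973
Δx' = γ(Δx − vΔt) = 1.6973 × (6720 m − 0.808×(2.998×10^8 m/s)×2.16×10^-6 s)
= 1.6973 × (6196.8 m) = 10.5 km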